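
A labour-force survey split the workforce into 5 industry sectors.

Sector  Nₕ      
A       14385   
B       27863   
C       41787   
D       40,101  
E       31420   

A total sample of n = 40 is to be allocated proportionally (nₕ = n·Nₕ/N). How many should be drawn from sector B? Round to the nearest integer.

7

N = 14385 + 27863 + 41787 + 40101 + 31420 = 155556.
n_B = 40·27863/155556 = 7.165... → 7.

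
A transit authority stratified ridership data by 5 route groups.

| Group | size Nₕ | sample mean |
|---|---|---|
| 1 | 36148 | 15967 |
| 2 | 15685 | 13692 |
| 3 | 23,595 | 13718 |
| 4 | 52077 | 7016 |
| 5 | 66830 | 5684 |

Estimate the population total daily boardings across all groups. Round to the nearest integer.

Estimate total by summing Nₕ·x̄ₕ over strata.
36148·15967 + 15685·13692 + 23595·13718 + 52077·7016 + 66830·5684 = 577175116 + 214759020 + 323676210 + 365372232 + 379861720 = 1860844298.

1860844298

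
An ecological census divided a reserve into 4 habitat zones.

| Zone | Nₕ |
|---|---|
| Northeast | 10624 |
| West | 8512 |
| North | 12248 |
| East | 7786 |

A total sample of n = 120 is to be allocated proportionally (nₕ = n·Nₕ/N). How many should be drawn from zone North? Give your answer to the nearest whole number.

N = 10624 + 8512 + 12248 + 7786 = 39170.
n_North = 120·12248/39170 = 37.523... → 38.

38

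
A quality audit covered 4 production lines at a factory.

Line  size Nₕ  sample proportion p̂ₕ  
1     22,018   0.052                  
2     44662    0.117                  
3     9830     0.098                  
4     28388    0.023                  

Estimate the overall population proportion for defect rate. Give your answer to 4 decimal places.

0.0761

N = 22018 + 44662 + 9830 + 28388 = 104898.
Overall proportion = Σ (Nₕ/N)·p̂ₕ.
Σ Nₕp̂ₕ = 1144.936 + 5225.454 + 963.34 + 652.924 = 7986.654.
7986.654 / 104898 = 0.076137... → 0.0761.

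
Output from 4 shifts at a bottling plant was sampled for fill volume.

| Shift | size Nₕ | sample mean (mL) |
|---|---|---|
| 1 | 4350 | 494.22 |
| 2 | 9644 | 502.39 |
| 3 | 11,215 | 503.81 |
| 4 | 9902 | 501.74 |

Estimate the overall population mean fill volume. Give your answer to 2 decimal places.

501.65

N = 35111; weights Wₕ = Nₕ/N = (0.1239, 0.2747, 0.3194, 0.2820).
x̄_st = Σ Wₕ·x̄ₕ = 0.1239·494.22 + 0.2747·502.39 + 0.3194·503.81 + 0.2820·501.74 ≈ 501.6481...
→ 501.65.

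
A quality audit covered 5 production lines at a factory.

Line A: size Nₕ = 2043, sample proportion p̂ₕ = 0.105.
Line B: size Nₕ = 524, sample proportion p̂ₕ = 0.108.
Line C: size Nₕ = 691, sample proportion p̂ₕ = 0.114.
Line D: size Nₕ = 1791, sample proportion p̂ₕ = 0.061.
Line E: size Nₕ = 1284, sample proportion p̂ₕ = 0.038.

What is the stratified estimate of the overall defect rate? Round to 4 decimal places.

0.0802

N = 2043 + 524 + 691 + 1791 + 1284 = 6333.
Overall proportion = Σ (Nₕ/N)·p̂ₕ.
Σ Nₕp̂ₕ = 214.515 + 56.592 + 78.774 + 109.251 + 48.792 = 507.924.
507.924 / 6333 = 0.080203... → 0.0802.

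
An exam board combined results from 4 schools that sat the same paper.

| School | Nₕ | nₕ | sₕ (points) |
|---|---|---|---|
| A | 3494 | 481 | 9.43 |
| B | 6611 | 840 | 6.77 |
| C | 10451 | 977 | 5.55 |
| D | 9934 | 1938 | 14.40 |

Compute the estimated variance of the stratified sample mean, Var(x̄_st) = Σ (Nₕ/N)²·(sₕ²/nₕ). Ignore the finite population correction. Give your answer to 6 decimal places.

0.020055

N = 30490. Term for each stratum: Wₕ²sₕ²/nₕ.
Var(x̄_st) = 0.002427780 + 0.002565178 + 0.003704181 + 0.011358073 = 0.020055213 → 0.020055.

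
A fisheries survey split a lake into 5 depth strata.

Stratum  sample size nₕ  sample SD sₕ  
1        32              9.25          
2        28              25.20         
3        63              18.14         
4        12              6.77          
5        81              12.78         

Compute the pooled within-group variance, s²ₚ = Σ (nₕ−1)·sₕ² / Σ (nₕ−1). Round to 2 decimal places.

254.84

1: (32−1)·9.25² = 31·85.5625 = 2652.4375
2: (28−1)·25.20² = 27·635.04 = 17146.08
3: (63−1)·18.14² = 62·329.0596 = 20401.6952
4: (12−1)·6.77² = 11·45.8329 = 504.1619
5: (81−1)·12.78² = 80·163.3284 = 13066.272
Numerator = 53770.6466; denominator = Σ(nₕ−1) = 211.
s²ₚ = 53770.6466/211 = 254.8372... → 254.84.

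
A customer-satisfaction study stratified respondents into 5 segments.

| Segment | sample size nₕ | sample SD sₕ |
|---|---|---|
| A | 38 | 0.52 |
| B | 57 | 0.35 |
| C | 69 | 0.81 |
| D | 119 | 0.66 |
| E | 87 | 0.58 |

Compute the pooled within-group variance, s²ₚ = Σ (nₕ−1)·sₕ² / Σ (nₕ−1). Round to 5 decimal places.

0.38852

Degrees of freedom: 37 + 56 + 68 + 118 + 86 = 365.
Σ(nₕ−1)sₕ² = 37·0.2704 + 56·0.1225 + 68·0.6561 + 118·0.4356 + 86·0.3364 = 141.8108.
s²ₚ = 141.8108 / 365 = 0.3885227... → 0.38852.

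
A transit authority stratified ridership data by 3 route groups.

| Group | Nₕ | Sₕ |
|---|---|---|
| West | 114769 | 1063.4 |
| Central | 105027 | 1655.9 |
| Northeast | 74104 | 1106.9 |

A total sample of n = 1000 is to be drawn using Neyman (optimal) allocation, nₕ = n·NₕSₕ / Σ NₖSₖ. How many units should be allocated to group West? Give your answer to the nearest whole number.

323

West: NₕSₕ = 114769·1063.4 = 122045354.6
Central: NₕSₕ = 105027·1655.9 = 173914209.3
Northeast: NₕSₕ = 74104·1106.9 = 82025717.6
Σ NₕSₕ = 377985281.5.
n_West = 1000·122045354.6/377985281.5 = 322.884... → 323.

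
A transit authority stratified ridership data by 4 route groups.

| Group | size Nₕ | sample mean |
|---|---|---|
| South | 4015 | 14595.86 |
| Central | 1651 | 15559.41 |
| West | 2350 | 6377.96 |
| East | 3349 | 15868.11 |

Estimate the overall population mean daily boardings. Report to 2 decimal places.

13411.48

N = 4015 + 1651 + 2350 + 3349 = 11365.
Weight each subgroup mean by Nₕ/N and sum.
Σ Nₕx̄ₕ = 4015·14595.86 + 1651·15559.41 + 2350·6377.96 + 3349·15868.11 = 58602377.9 + 25688585.91 + 14988206 + 53142300.39 = 152421470.2.
Divide by N: 152421470.2 / 11365 = 13411.48 → 13411.48.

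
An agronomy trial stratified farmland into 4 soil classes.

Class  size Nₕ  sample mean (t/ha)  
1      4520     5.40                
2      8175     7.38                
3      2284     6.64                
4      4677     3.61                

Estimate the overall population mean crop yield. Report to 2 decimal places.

5.94

N = 19656; weights Wₕ = Nₕ/N = (0.2300, 0.4159, 0.1162, 0.2379).
x̄_st = Σ Wₕ·x̄ₕ = 0.2300·5.40 + 0.4159·7.38 + 0.1162·6.64 + 0.2379·3.61 ≈ 5.9417...
→ 5.94.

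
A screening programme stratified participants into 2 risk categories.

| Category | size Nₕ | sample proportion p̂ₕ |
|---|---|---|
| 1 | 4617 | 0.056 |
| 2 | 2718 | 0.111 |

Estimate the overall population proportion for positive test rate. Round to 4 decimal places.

0.0764

Wₕ = Nₕ/N with N = 7335: 0.6294, 0.3706.
p̂_st = 0.6294·0.056 + 0.3706·0.111 ≈ 0.076380... → 0.0764.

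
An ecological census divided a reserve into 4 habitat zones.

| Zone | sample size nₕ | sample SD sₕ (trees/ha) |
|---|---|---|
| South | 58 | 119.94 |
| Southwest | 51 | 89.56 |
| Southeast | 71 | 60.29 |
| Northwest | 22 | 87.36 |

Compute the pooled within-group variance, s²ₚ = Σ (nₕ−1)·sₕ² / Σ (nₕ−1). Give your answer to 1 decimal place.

8261.3

Degrees of freedom: 57 + 50 + 70 + 21 = 198.
Σ(nₕ−1)sₕ² = 57·14385.6036 + 50·8020.9936 + 70·3634.8841 + 21·7631.7696 = 1635738.1338.
s²ₚ = 1635738.1338 / 198 = 8261.304... → 8261.3.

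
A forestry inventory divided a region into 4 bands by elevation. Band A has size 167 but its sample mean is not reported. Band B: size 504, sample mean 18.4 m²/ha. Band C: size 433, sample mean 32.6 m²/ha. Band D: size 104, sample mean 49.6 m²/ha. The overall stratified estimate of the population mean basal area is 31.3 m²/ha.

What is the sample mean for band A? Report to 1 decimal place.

55.5

Σ Nₕx̄ₕ = N·μ, so 167·x̄_A = 1208·31.3 − (504·18.4 + 433·32.6 + 104·49.6).
= 37810.4 − 28547.8 = 9262.6.
x̄_A = 9262.6 / 167 = 55.465... → 55.5.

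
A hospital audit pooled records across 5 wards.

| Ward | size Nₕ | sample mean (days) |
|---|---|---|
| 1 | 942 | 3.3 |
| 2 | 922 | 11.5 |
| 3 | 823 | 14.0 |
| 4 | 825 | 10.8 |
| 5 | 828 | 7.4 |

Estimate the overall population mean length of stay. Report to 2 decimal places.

N = 4340; weights Wₕ = Nₕ/N = (0.2171, 0.2124, 0.1896, 0.1901, 0.1908).
x̄_st = Σ Wₕ·x̄ₕ = 0.2171·3.3 + 0.2124·11.5 + 0.1896·14.0 + 0.1901·10.8 + 0.1908·7.4 ≈ 9.2790...
→ 9.28.

9.28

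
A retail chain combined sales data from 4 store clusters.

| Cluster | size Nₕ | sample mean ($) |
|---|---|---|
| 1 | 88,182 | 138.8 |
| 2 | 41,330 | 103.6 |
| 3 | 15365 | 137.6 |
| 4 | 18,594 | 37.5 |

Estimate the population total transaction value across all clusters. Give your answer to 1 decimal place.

1: 88182·138.8 = 12239661.6
2: 41330·103.6 = 4281788
3: 15365·137.6 = 2114224
4: 18594·37.5 = 697275
τ̂ = Σ Nₕx̄ₕ = 19332948.6.

19332948.6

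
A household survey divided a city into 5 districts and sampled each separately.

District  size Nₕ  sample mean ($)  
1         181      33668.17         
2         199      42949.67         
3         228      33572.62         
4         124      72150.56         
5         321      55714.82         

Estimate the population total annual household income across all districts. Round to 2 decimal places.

49126607.12

1: 181·33668.17 = 6093938.77
2: 199·42949.67 = 8546984.33
3: 228·33572.62 = 7654557.36
4: 124·72150.56 = 8946669.44
5: 321·55714.82 = 17884457.22
τ̂ = Σ Nₕx̄ₕ = 49126607.12.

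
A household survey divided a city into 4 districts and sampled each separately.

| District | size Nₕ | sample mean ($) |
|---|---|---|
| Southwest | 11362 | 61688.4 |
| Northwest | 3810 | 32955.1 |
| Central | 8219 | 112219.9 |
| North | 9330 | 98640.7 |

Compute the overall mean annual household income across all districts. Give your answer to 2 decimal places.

x̄_st = (Σ Nₕx̄ₕ) / (Σ Nₕ) = (11362·61688.4 + 3810·32955.1 + 8219·112219.9 + 9330·98640.7) / 32721
= 2669115620.9 / 32721 = 81571.9453... → 81571.95.

81571.95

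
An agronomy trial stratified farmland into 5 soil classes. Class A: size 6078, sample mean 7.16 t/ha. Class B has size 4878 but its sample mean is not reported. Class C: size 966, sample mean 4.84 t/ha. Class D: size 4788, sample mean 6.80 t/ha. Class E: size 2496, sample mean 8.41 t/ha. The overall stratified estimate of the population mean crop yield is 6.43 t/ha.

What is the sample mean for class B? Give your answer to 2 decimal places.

4.46

Σ Nₕx̄ₕ = N·μ, so 4878·x̄_B = 19206·6.43 − (6078·7.16 + 966·4.84 + 4788·6.80 + 2496·8.41).
= 123494.58 − 101743.68 = 21750.9.
x̄_B = 21750.9 / 4878 = 4.4590... → 4.46.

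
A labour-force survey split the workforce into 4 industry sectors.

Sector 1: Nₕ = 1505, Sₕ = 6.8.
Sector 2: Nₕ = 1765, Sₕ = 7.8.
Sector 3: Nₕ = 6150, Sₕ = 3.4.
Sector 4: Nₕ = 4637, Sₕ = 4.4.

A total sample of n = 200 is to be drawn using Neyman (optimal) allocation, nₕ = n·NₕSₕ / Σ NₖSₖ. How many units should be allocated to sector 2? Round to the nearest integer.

42

1: NₕSₕ = 1505·6.8 = 10234
2: NₕSₕ = 1765·7.8 = 13767
3: NₕSₕ = 6150·3.4 = 20910
4: NₕSₕ = 4637·4.4 = 20402.8
Σ NₕSₕ = 65313.8.
n_2 = 200·13767/65313.8 = 42.156... → 42.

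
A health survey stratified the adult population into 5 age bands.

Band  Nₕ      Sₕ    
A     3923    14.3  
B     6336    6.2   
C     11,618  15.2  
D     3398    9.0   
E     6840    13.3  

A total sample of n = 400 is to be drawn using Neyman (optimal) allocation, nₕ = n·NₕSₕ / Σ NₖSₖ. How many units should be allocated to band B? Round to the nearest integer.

40

A: NₕSₕ = 3923·14.3 = 56098.9
B: NₕSₕ = 6336·6.2 = 39283.2
C: NₕSₕ = 11618·15.2 = 176593.6
D: NₕSₕ = 3398·9.0 = 30582
E: NₕSₕ = 6840·13.3 = 90972
Σ NₕSₕ = 393529.7.
n_B = 400·39283.2/393529.7 = 39.929... → 40.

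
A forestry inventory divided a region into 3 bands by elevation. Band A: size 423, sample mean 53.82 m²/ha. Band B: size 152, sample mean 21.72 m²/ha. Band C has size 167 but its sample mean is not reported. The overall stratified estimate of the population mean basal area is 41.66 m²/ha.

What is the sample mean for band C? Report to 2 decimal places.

29.01

Σ Nₕx̄ₕ = N·μ, so 167·x̄_C = 742·41.66 − (423·53.82 + 152·21.72).
= 30911.72 − 26067.3 = 4844.42.
x̄_C = 4844.42 / 167 = 29.0085... → 29.01.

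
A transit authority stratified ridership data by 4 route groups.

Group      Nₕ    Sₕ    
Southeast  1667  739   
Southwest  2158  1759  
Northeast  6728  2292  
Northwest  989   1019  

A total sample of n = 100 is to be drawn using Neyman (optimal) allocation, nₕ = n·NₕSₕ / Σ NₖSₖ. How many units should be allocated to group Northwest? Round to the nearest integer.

Σ NₕSₕ = 1667·739 + 2158·1759 + 6728·2292 + 989·1019 = 21456202.
Share for Northwest: 1007791/21456202 = 0.04697.
n_Northwest = 100 × 0.04697 = 4.697... → 5.

5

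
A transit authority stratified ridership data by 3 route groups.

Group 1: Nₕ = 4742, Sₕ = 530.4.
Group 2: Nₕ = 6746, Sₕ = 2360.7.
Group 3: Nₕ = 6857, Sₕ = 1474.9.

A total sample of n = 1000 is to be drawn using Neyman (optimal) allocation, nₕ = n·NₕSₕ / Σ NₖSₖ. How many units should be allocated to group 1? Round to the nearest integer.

88

Σ NₕSₕ = 4742·530.4 + 6746·2360.7 + 6857·1474.9 = 28553828.3.
Share for 1: 2515156.8/28553828.3 = 0.08808.
n_1 = 1000 × 0.08808 = 88.085... → 88.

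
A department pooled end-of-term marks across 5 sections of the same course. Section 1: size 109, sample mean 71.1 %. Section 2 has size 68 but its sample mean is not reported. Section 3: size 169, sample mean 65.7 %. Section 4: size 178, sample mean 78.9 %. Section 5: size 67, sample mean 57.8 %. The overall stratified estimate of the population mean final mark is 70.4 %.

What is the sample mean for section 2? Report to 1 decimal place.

N = 109 + 68 + 169 + 178 + 67 = 591.
Overall total = μ·N = 70.4·591 = 41606.4.
Subtract the known strata: 109·71.1 + 169·65.7 + 178·78.9 + 67·57.8 = 36770.
Remaining total for section 2: 41606.4 − 36770 = 4836.4.
Divide by its size: 4836.4 / 68 = 71.124... → 71.1.

71.1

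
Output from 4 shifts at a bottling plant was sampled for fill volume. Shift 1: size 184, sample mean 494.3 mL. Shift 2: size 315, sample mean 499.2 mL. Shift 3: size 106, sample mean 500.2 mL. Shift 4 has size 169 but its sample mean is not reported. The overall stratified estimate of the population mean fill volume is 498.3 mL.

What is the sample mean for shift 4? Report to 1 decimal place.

Σ Nₕx̄ₕ = N·μ, so 169·x̄_4 = 774·498.3 − (184·494.3 + 315·499.2 + 106·500.2).
= 385684.2 − 301220.4 = 84463.8.
x̄_4 = 84463.8 / 169 = 499.786... → 499.8.

499.8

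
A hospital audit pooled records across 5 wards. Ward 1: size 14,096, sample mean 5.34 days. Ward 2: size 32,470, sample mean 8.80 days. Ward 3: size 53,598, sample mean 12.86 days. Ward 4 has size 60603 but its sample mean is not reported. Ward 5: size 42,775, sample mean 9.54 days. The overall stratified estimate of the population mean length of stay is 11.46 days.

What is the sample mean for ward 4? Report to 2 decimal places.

Σ Nₕx̄ₕ = N·μ, so 60603·x̄_4 = 203542·11.46 − (14096·5.34 + 32470·8.80 + 53598·12.86 + 42775·9.54).
= 2332591.32 − 1458352.42 = 874238.9.
x̄_4 = 874238.9 / 60603 = 14.4257... → 14.43.

14.43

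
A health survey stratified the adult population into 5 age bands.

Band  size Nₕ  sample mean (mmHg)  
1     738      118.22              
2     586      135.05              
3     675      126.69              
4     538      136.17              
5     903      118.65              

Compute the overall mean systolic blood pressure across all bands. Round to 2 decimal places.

N = 3440; weights Wₕ = Nₕ/N = (0.2145, 0.1703, 0.1962, 0.1564, 0.2625).
x̄_st = Σ Wₕ·x̄ₕ = 0.2145·118.22 + 0.1703·135.05 + 0.1962·126.69 + 0.1564·136.17 + 0.2625·118.65 ≈ 125.6691...
→ 125.67.

125.67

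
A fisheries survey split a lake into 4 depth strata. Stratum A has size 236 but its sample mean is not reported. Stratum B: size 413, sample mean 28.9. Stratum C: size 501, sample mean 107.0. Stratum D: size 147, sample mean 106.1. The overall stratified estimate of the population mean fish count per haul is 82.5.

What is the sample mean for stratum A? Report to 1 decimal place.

109.6

N = 236 + 413 + 501 + 147 = 1297.
Overall total = μ·N = 82.5·1297 = 107002.5.
Subtract the known strata: 413·28.9 + 501·107.0 + 147·106.1 = 81139.4.
Remaining total for stratum A: 107002.5 − 81139.4 = 25863.1.
Divide by its size: 25863.1 / 236 = 109.589... → 109.6.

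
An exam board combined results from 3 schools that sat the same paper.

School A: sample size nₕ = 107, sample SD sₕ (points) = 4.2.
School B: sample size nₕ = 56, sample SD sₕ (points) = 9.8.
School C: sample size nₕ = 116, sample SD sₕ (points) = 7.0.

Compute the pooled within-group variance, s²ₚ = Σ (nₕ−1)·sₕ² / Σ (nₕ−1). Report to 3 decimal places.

A: (107−1)·4.2² = 106·17.64 = 1869.84
B: (56−1)·9.8² = 55·96.04 = 5282.2
C: (116−1)·7.0² = 115·49 = 5635
Numerator = 12787.04; denominator = Σ(nₕ−1) = 276.
s²ₚ = 12787.04/276 = 46.32986... → 46.330.

46.330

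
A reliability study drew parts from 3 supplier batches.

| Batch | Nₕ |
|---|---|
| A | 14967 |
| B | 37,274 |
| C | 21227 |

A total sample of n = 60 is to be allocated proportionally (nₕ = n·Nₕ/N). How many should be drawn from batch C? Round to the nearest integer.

N = 14967 + 37274 + 21227 = 73468.
n_C = 60·21227/73468 = 17.336... → 17.

17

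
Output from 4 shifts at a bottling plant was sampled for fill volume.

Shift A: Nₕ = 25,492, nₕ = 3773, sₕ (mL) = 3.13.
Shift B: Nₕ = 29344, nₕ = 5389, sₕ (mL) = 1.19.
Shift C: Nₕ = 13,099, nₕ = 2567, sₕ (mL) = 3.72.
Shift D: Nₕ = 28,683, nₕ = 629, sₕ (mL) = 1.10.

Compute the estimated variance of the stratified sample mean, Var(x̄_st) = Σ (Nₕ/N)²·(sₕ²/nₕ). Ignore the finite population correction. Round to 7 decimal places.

N = 96618. Term for each stratum: Wₕ²sₕ²/nₕ.
Var(x̄_st) = 0.0001807564 + 0.0000242386 + 0.0000990878 + 0.0001695383 = 0.0004736211 → 0.0004736.

0.0004736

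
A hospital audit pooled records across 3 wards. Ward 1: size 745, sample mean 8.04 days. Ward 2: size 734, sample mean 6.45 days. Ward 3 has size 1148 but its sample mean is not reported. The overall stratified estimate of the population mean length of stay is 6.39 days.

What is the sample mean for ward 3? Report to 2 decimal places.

5.28

N = 745 + 734 + 1148 = 2627.
Overall total = μ·N = 6.39·2627 = 16786.53.
Subtract the known strata: 745·8.04 + 734·6.45 = 10724.1.
Remaining total for ward 3: 16786.53 − 10724.1 = 6062.43.
Divide by its size: 6062.43 / 1148 = 5.2809... → 5.28.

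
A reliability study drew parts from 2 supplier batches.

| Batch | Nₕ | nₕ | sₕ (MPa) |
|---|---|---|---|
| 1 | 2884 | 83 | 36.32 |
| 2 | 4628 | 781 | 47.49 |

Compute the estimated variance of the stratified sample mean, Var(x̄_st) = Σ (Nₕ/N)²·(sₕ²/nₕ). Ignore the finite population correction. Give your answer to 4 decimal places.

N = 7512; Wₕ = Nₕ/N.
batch 1: (2884/7512)²·36.32²/83 = 2.3425720
batch 2: (4628/7512)²·47.49²/781 = 1.0960462
Sum = 3.4386181 → 3.4386.

3.4386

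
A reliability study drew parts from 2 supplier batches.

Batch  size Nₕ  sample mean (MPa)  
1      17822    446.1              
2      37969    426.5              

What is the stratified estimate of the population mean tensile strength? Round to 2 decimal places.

432.76

N = 55791; weights Wₕ = Nₕ/N = (0.3194, 0.6806).
x̄_st = Σ Wₕ·x̄ₕ = 0.3194·446.1 + 0.6806·426.5 ≈ 432.7611...
→ 432.76.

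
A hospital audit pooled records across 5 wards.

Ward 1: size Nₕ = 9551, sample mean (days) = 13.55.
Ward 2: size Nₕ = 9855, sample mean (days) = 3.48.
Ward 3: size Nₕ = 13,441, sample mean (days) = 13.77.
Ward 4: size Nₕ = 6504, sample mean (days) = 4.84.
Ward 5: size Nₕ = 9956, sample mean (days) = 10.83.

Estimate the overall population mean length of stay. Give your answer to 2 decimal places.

N = 49307; weights Wₕ = Nₕ/N = (0.1937, 0.1999, 0.2726, 0.1319, 0.2019).
x̄_st = Σ Wₕ·x̄ₕ = 0.1937·13.55 + 0.1999·3.48 + 0.2726·13.77 + 0.1319·4.84 + 0.2019·10.83 ≈ 9.8991...
→ 9.90.

9.90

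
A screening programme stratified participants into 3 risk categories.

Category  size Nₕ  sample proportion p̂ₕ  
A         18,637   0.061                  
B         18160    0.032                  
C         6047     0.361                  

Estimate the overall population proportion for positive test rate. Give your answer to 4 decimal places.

0.0910

N = 18637 + 18160 + 6047 = 42844.
Overall proportion = Σ (Nₕ/N)·p̂ₕ.
Σ Nₕp̂ₕ = 1136.857 + 581.12 + 2182.967 = 3900.944.
3900.944 / 42844 = 0.091050... → 0.0910.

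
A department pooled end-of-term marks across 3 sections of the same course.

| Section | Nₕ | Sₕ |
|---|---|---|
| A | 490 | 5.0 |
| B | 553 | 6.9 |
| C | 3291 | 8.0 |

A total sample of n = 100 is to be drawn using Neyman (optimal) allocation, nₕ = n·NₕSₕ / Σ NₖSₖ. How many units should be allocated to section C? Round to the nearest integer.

81

Σ NₕSₕ = 490·5.0 + 553·6.9 + 3291·8.0 = 32593.7.
Share for C: 26328/32593.7 = 0.80776.
n_C = 100 × 0.80776 = 80.776... → 81.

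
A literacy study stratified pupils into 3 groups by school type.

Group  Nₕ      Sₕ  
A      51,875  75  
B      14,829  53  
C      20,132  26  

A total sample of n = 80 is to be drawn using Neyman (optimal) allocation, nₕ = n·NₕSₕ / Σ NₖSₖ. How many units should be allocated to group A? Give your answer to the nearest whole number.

Σ NₕSₕ = 51875·75 + 14829·53 + 20132·26 = 5199994.
Share for A: 3890625/5199994 = 0.74820.
n_A = 80 × 0.74820 = 59.856... → 60.

60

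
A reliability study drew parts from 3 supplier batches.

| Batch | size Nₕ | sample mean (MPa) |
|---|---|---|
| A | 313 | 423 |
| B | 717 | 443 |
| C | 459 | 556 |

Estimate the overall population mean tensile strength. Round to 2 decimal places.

N = 313 + 717 + 459 = 1489.
The stratified mean weights each stratum mean by its population share Nₕ/N.
Σ Nₕx̄ₕ = 313·423 + 717·443 + 459·556 = 132399 + 317631 + 255204 = 705234.
Divide by N: 705234 / 1489 = 473.6293... → 473.63.

473.63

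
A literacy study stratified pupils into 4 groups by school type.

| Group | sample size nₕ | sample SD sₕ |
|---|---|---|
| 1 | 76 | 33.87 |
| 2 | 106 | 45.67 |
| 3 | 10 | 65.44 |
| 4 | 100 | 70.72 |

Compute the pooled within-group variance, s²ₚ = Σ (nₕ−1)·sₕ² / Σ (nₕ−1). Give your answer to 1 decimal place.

1: (76−1)·33.87² = 75·1147.1769 = 86038.2675
2: (106−1)·45.67² = 105·2085.7489 = 219003.6345
3: (10−1)·65.44² = 9·4282.3936 = 38541.5424
4: (100−1)·70.72² = 99·5001.3184 = 495130.5216
Numerator = 838713.966; denominator = Σ(nₕ−1) = 288.
s²ₚ = 838713.966/288 = 2912.201... → 2912.2.

2912.2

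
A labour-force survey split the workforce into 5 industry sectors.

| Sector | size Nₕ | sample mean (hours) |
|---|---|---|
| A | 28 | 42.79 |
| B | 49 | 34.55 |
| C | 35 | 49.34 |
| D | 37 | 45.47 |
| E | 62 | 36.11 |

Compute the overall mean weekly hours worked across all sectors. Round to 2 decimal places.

40.47

x̄_st = (Σ Nₕx̄ₕ) / (Σ Nₕ) = (28·42.79 + 49·34.55 + 35·49.34 + 37·45.47 + 62·36.11) / 211
= 8539.18 / 211 = 40.4700... → 40.47.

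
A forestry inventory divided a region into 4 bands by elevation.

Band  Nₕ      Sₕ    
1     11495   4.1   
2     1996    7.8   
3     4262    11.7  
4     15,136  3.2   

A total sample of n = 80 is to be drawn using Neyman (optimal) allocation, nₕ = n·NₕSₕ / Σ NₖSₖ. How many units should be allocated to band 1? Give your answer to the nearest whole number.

1: NₕSₕ = 11495·4.1 = 47129.5
2: NₕSₕ = 1996·7.8 = 15568.8
3: NₕSₕ = 4262·11.7 = 49865.4
4: NₕSₕ = 15136·3.2 = 48435.2
Σ NₕSₕ = 160998.9.
n_1 = 80·47129.5/160998.9 = 23.419... → 23.

23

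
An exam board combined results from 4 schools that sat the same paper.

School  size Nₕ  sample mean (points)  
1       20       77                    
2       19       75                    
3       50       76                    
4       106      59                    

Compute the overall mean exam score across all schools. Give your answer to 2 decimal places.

x̄_st = (Σ Nₕx̄ₕ) / (Σ Nₕ) = (20·77 + 19·75 + 50·76 + 106·59) / 195
= 13019 / 195 = 66.7641... → 66.76.

66.76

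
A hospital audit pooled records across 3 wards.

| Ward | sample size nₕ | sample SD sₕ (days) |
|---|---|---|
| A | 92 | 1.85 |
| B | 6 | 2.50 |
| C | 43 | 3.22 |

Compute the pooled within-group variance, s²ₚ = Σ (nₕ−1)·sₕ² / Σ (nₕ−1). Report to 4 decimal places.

Degrees of freedom: 91 + 5 + 42 = 138.
Σ(nₕ−1)sₕ² = 91·3.4225 + 5·6.25 + 42·10.3684 = 778.1703.
s²ₚ = 778.1703 / 138 = 5.638915... → 5.6389.

5.6389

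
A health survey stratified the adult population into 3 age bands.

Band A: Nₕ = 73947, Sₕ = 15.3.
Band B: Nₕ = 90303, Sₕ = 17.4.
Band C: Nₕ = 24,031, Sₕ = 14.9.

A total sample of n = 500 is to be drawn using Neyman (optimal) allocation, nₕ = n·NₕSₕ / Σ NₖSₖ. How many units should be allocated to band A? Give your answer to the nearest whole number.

185

Σ NₕSₕ = 73947·15.3 + 90303·17.4 + 24031·14.9 = 3060723.2.
Share for A: 1131389.1/3060723.2 = 0.36965.
n_A = 500 × 0.36965 = 184.824... → 185.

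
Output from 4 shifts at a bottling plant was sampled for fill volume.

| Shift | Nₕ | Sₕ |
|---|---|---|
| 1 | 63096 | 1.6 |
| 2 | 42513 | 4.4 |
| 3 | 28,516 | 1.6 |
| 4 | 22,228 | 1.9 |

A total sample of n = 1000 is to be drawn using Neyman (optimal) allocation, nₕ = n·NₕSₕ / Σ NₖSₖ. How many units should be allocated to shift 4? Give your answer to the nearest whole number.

112

Σ NₕSₕ = 63096·1.6 + 42513·4.4 + 28516·1.6 + 22228·1.9 = 375869.6.
Share for 4: 42233.2/375869.6 = 0.11236.
n_4 = 1000 × 0.11236 = 112.361... → 112.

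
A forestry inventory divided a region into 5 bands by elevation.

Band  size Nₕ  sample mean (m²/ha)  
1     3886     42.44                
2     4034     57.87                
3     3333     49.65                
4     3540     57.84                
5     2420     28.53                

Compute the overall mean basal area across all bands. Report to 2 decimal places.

N = 3886 + 4034 + 3333 + 3540 + 2420 = 17213.
Weight each subgroup mean by Nₕ/N and sum.
Σ Nₕx̄ₕ = 3886·42.44 + 4034·57.87 + 3333·49.65 + 3540·57.84 + 2420·28.53 = 164921.84 + 233447.58 + 165483.45 + 204753.6 + 69042.6 = 837649.07.
Divide by N: 837649.07 / 17213 = 48.6637... → 48.66.

48.66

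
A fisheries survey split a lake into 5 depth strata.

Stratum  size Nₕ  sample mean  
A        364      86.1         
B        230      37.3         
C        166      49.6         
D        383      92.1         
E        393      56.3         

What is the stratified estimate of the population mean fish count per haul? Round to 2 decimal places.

68.72

N = 364 + 230 + 166 + 383 + 393 = 1536.
Weight each subgroup mean by Nₕ/N and sum.
Σ Nₕx̄ₕ = 364·86.1 + 230·37.3 + 166·49.6 + 383·92.1 + 393·56.3 = 31340.4 + 8579 + 8233.6 + 35274.3 + 22125.9 = 105553.2.
Divide by N: 105553.2 / 1536 = 68.7195... → 68.72.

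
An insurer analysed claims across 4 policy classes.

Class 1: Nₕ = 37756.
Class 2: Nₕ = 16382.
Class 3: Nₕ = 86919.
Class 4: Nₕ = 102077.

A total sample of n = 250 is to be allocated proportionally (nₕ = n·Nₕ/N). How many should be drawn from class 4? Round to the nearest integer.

Share of class 4 = 102077/243134 = 0.41984.
Allocate 250 × 0.41984 = 104.960... → 105.

105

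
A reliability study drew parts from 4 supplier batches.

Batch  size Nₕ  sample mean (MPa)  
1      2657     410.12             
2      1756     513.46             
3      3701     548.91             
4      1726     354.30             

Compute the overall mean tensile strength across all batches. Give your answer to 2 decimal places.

470.97

N = 2657 + 1756 + 3701 + 1726 = 9840.
Overall mean = Σ (Nₕ/N)·x̄ₕ — weight by population share, not a simple average.
Σ Nₕx̄ₕ = 2657·410.12 + 1756·513.46 + 3701·548.91 + 1726·354.30 = 1089688.84 + 901635.76 + 2031515.91 + 611521.8 = 4634362.31.
Divide by N: 4634362.31 / 9840 = 470.9718... → 470.97.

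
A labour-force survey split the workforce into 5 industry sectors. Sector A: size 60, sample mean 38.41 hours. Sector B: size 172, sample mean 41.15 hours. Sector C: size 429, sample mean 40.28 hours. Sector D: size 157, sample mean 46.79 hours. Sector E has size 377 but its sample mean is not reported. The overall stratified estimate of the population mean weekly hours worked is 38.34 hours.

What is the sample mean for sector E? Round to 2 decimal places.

31.32

N = 60 + 172 + 429 + 157 + 377 = 1195.
Overall total = μ·N = 38.34·1195 = 45816.3.
Subtract the known strata: 60·38.41 + 172·41.15 + 429·40.28 + 157·46.79 = 34008.55.
Remaining total for sector E: 45816.3 − 34008.55 = 11807.75.
Divide by its size: 11807.75 / 377 = 31.3203... → 31.32.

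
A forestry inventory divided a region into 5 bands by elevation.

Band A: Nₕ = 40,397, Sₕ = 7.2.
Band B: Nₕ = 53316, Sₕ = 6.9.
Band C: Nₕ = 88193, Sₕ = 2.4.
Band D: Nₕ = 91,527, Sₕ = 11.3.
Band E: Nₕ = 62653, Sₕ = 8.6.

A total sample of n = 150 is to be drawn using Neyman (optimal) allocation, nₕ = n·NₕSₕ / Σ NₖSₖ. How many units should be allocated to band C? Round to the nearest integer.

A: NₕSₕ = 40397·7.2 = 290858.4
B: NₕSₕ = 53316·6.9 = 367880.4
C: NₕSₕ = 88193·2.4 = 211663.2
D: NₕSₕ = 91527·11.3 = 1034255.1
E: NₕSₕ = 62653·8.6 = 538815.8
Σ NₕSₕ = 2443472.9.
n_C = 150·211663.2/2443472.9 = 12.994... → 13.

13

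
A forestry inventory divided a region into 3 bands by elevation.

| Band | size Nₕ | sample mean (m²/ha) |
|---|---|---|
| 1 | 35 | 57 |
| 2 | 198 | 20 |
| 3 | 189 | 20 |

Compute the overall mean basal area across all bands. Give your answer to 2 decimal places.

N = 422; weights Wₕ = Nₕ/N = (0.0829, 0.4692, 0.4479).
x̄_st = Σ Wₕ·x̄ₕ = 0.0829·57 + 0.4692·20 + 0.4479·20 ≈ 23.0687...
→ 23.07.

23.07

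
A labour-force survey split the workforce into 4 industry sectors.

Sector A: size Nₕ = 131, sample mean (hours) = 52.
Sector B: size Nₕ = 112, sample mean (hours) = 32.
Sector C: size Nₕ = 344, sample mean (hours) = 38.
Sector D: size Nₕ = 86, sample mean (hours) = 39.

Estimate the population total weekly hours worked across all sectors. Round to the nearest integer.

26822

A: 131·52 = 6812
B: 112·32 = 3584
C: 344·38 = 13072
D: 86·39 = 3354
τ̂ = Σ Nₕx̄ₕ = 26822.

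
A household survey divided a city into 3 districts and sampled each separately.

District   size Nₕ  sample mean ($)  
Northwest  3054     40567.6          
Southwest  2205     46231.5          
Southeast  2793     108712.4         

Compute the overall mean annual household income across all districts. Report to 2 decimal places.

N = 8052; weights Wₕ = Nₕ/N = (0.3793, 0.2738, 0.3469).
x̄_st = Σ Wₕ·x̄ₕ = 0.3793·40567.6 + 0.2738·46231.5 + 0.3469·108712.4 ≈ 65756.0409...
→ 65756.04.

65756.04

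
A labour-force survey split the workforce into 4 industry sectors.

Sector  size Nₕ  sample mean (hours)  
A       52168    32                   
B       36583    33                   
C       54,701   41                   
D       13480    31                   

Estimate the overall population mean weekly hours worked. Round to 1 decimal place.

N = 156932; weights Wₕ = Nₕ/N = (0.3324, 0.2331, 0.3486, 0.0859).
x̄_st = Σ Wₕ·x̄ₕ = 0.3324·32 + 0.2331·33 + 0.3486·41 + 0.0859·31 ≈ 35.284...
→ 35.3.

35.3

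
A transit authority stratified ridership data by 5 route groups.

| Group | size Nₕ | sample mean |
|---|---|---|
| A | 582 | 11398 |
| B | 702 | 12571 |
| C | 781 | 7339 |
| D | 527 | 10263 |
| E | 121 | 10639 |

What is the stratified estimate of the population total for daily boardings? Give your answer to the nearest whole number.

27886157

A: 582·11398 = 6633636
B: 702·12571 = 8824842
C: 781·7339 = 5731759
D: 527·10263 = 5408601
E: 121·10639 = 1287319
τ̂ = Σ Nₕx̄ₕ = 27886157.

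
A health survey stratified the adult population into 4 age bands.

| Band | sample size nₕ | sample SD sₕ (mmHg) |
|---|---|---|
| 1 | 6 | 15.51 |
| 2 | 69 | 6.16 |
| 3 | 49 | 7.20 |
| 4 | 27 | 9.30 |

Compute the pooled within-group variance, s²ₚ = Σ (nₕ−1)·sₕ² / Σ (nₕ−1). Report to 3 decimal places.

57.960

1: (6−1)·15.51² = 5·240.5601 = 1202.8005
2: (69−1)·6.16² = 68·37.9456 = 2580.3008
3: (49−1)·7.20² = 48·51.84 = 2488.32
4: (27−1)·9.30² = 26·86.49 = 2248.74
Numerator = 8520.1613; denominator = Σ(nₕ−1) = 147.
s²ₚ = 8520.1613/147 = 57.96028... → 57.960.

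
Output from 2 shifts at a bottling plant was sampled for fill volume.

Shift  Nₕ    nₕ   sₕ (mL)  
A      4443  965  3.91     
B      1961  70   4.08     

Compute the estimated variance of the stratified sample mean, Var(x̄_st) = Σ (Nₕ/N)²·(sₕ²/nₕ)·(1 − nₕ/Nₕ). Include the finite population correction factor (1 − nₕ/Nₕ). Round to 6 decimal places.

0.027472

N = 6404; Wₕ = Nₕ/N.
shift A: (4443/6404)²·3.91²/965·(1 − 965/4443) = 0.005969383
shift B: (1961/6404)²·4.08²/70·(1 − 70/1961) = 0.021502490
Sum = 0.027471873 → 0.027472.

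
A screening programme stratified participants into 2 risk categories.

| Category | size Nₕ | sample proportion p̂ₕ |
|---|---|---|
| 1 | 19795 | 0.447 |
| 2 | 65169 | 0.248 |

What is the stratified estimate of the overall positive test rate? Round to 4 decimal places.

Wₕ = Nₕ/N with N = 84964: 0.2330, 0.7670.
p̂_st = 0.2330·0.447 + 0.7670·0.248 ≈ 0.294363... → 0.2944.

0.2944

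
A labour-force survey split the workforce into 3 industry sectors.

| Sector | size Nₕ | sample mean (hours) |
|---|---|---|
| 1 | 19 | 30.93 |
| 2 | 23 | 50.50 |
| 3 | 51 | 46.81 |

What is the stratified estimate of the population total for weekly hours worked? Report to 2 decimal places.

4136.48

1: 19·30.93 = 587.67
2: 23·50.50 = 1161.5
3: 51·46.81 = 2387.31
τ̂ = Σ Nₕx̄ₕ = 4136.48.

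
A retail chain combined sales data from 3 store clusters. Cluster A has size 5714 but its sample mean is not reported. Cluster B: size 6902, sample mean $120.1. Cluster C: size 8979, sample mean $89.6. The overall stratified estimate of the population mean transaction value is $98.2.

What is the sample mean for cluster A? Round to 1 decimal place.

Σ Nₕx̄ₕ = N·μ, so 5714·x̄_A = 21595·98.2 − (6902·120.1 + 8979·89.6).
= 2120629 − 1633448.6 = 487180.4.
x̄_A = 487180.4 / 5714 = 85.261... → 85.3.

85.3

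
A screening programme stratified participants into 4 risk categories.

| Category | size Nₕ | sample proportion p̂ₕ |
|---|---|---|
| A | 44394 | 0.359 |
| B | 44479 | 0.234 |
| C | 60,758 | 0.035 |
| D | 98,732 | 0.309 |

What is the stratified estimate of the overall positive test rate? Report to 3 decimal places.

Wₕ = Nₕ/N with N = 248363: 0.1787, 0.1791, 0.2446, 0.3975.
p̂_st = 0.1787·0.359 + 0.1791·0.234 + 0.2446·0.035 + 0.3975·0.309 ≈ 0.23748... → 0.237.

0.237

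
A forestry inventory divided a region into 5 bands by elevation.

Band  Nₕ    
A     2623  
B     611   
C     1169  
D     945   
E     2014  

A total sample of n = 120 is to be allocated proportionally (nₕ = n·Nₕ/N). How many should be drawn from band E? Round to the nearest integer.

33

Share of band E = 2014/7362 = 0.27357.
Allocate 120 × 0.27357 = 32.828... → 33.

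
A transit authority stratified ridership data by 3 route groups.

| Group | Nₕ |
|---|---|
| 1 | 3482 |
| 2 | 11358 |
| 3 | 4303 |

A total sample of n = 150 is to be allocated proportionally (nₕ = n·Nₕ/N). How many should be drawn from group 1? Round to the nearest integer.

N = 3482 + 11358 + 4303 = 19143.
n_1 = 150·3482/19143 = 27.284... → 27.

27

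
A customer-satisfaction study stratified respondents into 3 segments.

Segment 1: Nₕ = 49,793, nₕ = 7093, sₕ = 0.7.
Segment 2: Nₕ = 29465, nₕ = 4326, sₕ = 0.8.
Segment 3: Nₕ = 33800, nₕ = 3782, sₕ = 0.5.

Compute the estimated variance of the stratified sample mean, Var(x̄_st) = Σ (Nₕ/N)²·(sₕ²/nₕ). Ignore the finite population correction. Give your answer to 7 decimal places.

0.0000294

N = 113058; Wₕ = Nₕ/N.
segment 1: (49793/113058)²·0.7²/7093 = 0.0000133999
segment 2: (29465/113058)²·0.8²/4326 = 0.0000100486
segment 3: (33800/113058)²·0.5²/3782 = 0.0000059081
Sum = 0.0000293565 → 0.0000294.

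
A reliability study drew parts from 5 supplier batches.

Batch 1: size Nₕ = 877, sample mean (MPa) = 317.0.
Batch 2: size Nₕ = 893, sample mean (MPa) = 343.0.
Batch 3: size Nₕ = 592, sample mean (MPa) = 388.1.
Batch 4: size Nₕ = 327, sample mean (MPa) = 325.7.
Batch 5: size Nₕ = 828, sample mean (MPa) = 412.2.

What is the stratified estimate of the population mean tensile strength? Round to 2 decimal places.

358.79

x̄_st = (Σ Nₕx̄ₕ) / (Σ Nₕ) = (877·317.0 + 893·343.0 + 592·388.1 + 327·325.7 + 828·412.2) / 3517
= 1261868.7 / 3517 = 358.7912... → 358.79.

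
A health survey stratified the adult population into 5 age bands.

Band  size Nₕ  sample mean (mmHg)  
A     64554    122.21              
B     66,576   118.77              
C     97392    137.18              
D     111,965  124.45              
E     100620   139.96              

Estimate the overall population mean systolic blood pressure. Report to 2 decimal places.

x̄_st = (Σ Nₕx̄ₕ) / (Σ Nₕ) = (64554·122.21 + 66576·118.77 + 97392·137.18 + 111965·124.45 + 100620·139.96) / 441107
= 57173429.87 / 441107 = 129.6135... → 129.61.

129.61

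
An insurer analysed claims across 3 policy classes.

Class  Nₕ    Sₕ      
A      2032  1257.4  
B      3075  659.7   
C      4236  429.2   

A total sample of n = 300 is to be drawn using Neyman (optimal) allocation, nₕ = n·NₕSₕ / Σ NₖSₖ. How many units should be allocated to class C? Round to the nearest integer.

A: NₕSₕ = 2032·1257.4 = 2555036.8
B: NₕSₕ = 3075·659.7 = 2028577.5
C: NₕSₕ = 4236·429.2 = 1818091.2
Σ NₕSₕ = 6401705.5.
n_C = 300·1818091.2/6401705.5 = 85.200... → 85.

85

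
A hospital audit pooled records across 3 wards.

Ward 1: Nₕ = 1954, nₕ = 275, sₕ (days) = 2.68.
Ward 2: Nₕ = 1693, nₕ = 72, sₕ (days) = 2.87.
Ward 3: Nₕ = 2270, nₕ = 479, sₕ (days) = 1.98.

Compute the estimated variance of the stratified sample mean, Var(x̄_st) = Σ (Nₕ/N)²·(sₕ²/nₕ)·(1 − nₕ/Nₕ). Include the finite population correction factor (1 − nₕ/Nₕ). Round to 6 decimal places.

N = 5917. Term for each stratum: Wₕ²sₕ²/nₕ·(1−nₕ/Nₕ).
Var(x̄_st) = 0.002447423 + 0.008967433 + 0.000950415 = 0.012365270 → 0.012365.

0.012365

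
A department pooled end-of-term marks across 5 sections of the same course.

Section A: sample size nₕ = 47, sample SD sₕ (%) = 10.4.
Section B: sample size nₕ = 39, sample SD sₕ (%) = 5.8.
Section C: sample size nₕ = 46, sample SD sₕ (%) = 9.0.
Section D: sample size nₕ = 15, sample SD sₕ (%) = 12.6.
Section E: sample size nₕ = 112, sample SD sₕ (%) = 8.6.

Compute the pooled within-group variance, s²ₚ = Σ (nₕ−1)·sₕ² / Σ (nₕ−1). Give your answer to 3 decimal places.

Degrees of freedom: 46 + 38 + 45 + 14 + 111 = 254.
Σ(nₕ−1)sₕ² = 46·108.16 + 38·33.64 + 45·81 + 14·158.76 + 111·73.96 = 20330.88.
s²ₚ = 20330.88 / 254 = 80.04283... → 80.043.

80.043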